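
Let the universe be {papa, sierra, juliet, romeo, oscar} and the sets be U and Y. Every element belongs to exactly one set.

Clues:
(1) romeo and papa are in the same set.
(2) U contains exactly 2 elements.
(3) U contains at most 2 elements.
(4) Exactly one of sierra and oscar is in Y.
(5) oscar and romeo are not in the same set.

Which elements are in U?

U = {juliet, oscar}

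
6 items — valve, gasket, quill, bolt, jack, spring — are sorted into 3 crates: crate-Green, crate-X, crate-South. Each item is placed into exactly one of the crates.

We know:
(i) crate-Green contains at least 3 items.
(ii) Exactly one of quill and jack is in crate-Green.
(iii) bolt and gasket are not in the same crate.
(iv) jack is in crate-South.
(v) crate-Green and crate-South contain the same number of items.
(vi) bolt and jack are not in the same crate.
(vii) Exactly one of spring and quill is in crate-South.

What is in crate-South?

crate-South = {gasket, jack, spring}

From (iv): jack ∈ crate-South.
(ii) (exactly one): quill ∈ crate-Green.
(vi): bolt ∉ crate-South.
(vii) (exactly one): spring ∈ crate-South.
Suppose valve ∈ crate-South: no assignment then satisfies all the clues, so valve ∉ crate-South.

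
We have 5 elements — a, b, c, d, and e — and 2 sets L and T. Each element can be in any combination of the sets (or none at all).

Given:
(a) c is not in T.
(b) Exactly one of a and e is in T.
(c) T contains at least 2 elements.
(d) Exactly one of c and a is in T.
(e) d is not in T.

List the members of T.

T = {a, b}

From (a): c ∉ T.
From (e): d ∉ T.
(d) (exactly one): a ∈ T.
(b) (exactly one): e ∉ T.
(c): only 2 candidates remain for T, so all are in.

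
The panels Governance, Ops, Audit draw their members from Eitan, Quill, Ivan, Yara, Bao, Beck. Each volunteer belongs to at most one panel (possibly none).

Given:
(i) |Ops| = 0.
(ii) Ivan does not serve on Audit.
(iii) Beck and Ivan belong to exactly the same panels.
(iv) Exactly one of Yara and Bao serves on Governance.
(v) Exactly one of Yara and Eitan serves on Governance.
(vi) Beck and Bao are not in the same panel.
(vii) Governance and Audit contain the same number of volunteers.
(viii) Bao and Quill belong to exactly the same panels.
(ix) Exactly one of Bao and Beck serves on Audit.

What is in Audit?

From (ii): Ivan ∉ Audit.
(i): Ops already has 0, so the rest are out.
(iii): Beck matches Ivan: Beck ∉ Audit.
(ix) (exactly one): Bao ∈ Audit.
(iv) (exactly one): Yara ∈ Governance.
(v) (exactly one): Eitan ∉ Governance.
(viii): Quill matches Bao: Quill ∉ Governance.
(viii): Quill matches Bao: Quill ∈ Audit.
Suppose Eitan ∉ Audit: no assignment then satisfies all the clues, so Eitan ∈ Audit.

Audit = {Bao, Eitan, Quill}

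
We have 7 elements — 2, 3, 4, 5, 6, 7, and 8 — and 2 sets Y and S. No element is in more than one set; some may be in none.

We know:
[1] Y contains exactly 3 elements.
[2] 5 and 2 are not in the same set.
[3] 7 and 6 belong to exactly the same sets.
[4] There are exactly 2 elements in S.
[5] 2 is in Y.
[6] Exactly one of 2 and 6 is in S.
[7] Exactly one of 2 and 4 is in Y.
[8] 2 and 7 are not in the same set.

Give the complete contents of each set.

Y = {2, 3, 8}; S = {6, 7}

From (5): 2 ∈ Y.
(2): 5 ∉ Y.
(6) (exactly one): 6 ∈ S.
(7) (exactly one): 4 ∉ Y.
(8): 7 ∉ Y.
(1): only 3 candidates remain for Y, so all are in.
(3): 7 matches 6: 7 ∈ S.
(4): S already has 2, so the rest are out.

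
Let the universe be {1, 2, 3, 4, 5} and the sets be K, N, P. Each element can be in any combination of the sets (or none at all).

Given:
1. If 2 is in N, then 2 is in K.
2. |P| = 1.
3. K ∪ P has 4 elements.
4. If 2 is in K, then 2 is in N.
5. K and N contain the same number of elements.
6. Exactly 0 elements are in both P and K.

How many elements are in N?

3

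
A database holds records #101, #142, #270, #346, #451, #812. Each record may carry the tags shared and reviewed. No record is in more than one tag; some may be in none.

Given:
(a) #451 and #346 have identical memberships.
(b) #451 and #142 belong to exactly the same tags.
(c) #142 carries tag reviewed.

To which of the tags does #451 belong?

#451: reviewed

From (c): #142 ∈ reviewed.
(b): #451 matches #142: #451 ∉ shared.
(b): #451 matches #142: #451 ∈ reviewed.
(a): #346 matches #451: #346 ∉ shared.
(a): #346 matches #451: #346 ∈ reviewed.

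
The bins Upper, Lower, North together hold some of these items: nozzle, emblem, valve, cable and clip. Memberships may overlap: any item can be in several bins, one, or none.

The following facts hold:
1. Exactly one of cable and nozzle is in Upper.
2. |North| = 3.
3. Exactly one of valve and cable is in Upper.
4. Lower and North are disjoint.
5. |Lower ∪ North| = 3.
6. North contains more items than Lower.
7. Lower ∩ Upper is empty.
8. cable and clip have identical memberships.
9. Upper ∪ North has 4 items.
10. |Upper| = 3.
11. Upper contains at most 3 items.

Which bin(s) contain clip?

clip: North, Upper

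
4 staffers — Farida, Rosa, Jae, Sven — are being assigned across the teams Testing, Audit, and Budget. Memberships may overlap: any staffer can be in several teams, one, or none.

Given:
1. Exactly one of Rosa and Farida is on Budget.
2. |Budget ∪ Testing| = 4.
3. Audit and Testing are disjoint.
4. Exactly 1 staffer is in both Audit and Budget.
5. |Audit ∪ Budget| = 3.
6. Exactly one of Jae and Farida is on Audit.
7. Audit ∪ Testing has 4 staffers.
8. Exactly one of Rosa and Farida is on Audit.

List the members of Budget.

Budget = {Farida, Jae, Sven}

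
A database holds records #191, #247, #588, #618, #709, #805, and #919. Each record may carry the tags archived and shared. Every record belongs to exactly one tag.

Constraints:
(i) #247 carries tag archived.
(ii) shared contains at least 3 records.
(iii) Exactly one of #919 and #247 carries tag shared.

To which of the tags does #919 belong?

From (i): #247 ∈ archived.
(iii) (exactly one): #919 ∈ shared.

#919: shared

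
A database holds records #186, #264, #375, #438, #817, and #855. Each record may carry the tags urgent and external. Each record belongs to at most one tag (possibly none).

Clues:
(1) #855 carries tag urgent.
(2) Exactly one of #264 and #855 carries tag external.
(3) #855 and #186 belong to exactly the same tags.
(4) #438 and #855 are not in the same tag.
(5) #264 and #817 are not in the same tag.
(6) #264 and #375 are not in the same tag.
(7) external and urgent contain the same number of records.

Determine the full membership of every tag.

urgent = {#186, #855}; external = {#264, #438}

From (1): #855 ∈ urgent.
(2) (exactly one): #264 ∈ external.
(3): #186 matches #855: #186 ∈ urgent.
(4): #438 ∉ urgent.
(5): #817 ∉ external.
(6): #375 ∉ external.
Suppose #375 ∈ urgent: no assignment then satisfies all the clues, so #375 ∉ urgent.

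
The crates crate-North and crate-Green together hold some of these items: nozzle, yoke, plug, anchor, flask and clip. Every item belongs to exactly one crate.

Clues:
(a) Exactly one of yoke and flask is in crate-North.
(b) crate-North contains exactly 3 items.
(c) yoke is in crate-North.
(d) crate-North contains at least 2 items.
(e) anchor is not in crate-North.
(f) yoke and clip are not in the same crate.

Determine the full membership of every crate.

From (c): yoke ∈ crate-North.
From (e): anchor ∉ crate-North.
(a) (exactly one): flask ∉ crate-North.
(f): clip ∉ crate-North.
Only one crate left: anchor ∈ crate-Green.
Only one crate left: flask ∈ crate-Green.
Only one crate left: clip ∈ crate-Green.
(b): only 3 candidates remain for crate-North, so all are in.

crate-North = {nozzle, plug, yoke}; crate-Green = {anchor, clip, flask}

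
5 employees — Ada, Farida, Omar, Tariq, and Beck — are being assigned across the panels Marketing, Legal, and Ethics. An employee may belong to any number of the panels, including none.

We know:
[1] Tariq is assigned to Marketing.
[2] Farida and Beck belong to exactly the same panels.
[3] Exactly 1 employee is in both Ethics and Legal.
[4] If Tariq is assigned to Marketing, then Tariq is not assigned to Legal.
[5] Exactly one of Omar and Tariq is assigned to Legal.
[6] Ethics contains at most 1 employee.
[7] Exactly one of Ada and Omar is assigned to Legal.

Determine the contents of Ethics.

Ethics = {Omar}

From (1): Tariq ∈ Marketing.
(4): Tariq ∉ Legal.
(5) (exactly one): Omar ∈ Legal.
(7) (exactly one): Ada ∉ Legal.
Suppose Ada ∈ Ethics: no assignment then satisfies all the clues, so Ada ∉ Ethics.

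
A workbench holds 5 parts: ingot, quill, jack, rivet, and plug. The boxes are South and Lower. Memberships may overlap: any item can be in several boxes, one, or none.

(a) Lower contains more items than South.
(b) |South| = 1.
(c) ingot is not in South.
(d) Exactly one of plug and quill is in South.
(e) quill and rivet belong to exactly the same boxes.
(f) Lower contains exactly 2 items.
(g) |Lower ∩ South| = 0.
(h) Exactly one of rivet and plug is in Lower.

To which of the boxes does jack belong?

jack: none

From (c): ingot ∉ South.
Suppose jack ∈ South: no assignment then satisfies all the clues, so jack ∉ South.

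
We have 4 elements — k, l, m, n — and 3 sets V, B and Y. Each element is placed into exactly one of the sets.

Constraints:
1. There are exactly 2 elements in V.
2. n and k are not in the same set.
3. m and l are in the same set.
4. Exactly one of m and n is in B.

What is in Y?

Y = {k}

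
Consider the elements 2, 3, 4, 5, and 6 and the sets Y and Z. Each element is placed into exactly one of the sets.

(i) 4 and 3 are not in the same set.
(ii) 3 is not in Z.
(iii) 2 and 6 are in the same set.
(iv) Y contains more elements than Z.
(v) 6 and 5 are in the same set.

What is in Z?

Z = {4}

From (ii): 3 ∉ Z.
Only one set left: 3 ∈ Y.
(i): 4 ∉ Y.
Only one set left: 4 ∈ Z.
Suppose 2 ∈ Z: no assignment then satisfies all the clues, so 2 ∉ Z.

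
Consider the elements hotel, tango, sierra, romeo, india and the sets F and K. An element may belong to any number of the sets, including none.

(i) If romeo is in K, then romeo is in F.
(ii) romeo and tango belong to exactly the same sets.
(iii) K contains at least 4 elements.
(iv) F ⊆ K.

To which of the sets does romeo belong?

romeo: F, K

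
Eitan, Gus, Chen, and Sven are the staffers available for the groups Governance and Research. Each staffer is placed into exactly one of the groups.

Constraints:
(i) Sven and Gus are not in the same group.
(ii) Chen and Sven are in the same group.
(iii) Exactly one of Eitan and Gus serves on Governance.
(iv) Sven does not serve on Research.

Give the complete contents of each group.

From (iv): Sven ∉ Research.
(ii): Chen matches Sven: Chen ∉ Research.
Only one group left: Chen ∈ Governance.
Only one group left: Sven ∈ Governance.
(i): Gus ∉ Governance.
(iii) (exactly one): Eitan ∈ Governance.
Only one group left: Gus ∈ Research.

Governance = {Chen, Eitan, Sven}; Research = {Gus}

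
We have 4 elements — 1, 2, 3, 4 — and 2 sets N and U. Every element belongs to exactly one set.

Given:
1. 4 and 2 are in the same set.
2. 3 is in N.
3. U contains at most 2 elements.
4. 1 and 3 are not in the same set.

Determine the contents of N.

N = {2, 3, 4}

From (2): 3 ∈ N.
(4): 1 ∉ N.
Only one set left: 1 ∈ U.
Suppose 2 ∉ N: no assignment then satisfies all the clues, so 2 ∈ N.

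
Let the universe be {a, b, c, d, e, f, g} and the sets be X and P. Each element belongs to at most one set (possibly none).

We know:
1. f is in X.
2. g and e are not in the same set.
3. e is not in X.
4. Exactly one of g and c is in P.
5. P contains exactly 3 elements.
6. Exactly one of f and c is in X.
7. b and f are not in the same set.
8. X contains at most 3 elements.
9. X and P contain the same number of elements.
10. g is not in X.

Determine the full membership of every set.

From (1): f ∈ X.
From (3): e ∉ X.
From (10): g ∉ X.
(6) (exactly one): c ∉ X.
(7): b ∉ X.
Suppose a ∉ X: no assignment then satisfies all the clues, so a ∈ X.

X = {a, d, f}; P = {b, c, e}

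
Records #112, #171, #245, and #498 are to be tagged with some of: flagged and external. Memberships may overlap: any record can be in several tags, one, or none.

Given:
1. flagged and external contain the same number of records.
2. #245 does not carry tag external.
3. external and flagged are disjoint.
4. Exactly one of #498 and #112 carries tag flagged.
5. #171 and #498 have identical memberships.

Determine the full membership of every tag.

flagged = {#112, #245}; external = {#171, #498}

From (2): #245 ∉ external.
Suppose #112 ∉ flagged: no assignment then satisfies all the clues, so #112 ∈ flagged.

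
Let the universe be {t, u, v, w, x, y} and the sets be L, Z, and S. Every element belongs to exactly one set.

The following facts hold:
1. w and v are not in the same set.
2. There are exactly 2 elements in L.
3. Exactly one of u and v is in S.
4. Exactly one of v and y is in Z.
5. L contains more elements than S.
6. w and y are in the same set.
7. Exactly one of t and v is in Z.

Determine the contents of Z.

Z = {t, w, y}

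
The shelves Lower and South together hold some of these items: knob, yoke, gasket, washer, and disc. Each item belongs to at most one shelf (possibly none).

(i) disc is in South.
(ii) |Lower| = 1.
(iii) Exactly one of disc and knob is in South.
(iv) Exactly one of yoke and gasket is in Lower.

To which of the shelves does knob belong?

From (i): disc ∈ South.
(iii) (exactly one): knob ∉ South.
Suppose knob ∈ Lower: no assignment then satisfies all the clues, so knob ∉ Lower.

knob: none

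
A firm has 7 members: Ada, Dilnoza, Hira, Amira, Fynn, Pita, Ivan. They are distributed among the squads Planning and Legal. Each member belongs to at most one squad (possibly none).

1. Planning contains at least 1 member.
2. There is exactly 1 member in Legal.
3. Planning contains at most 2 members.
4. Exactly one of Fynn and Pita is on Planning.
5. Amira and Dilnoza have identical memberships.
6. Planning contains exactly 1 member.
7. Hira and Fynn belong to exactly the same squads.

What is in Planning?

Planning = {Pita}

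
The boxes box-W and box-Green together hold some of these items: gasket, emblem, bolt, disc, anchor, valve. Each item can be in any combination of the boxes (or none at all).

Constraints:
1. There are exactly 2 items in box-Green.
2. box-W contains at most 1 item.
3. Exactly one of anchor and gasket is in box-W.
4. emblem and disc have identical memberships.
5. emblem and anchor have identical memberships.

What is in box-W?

box-W = {gasket}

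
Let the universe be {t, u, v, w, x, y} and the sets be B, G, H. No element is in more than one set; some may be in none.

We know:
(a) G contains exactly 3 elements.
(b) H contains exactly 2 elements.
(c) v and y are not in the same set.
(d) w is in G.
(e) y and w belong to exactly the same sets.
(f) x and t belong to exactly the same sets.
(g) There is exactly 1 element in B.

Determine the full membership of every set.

B = {v}; G = {u, w, y}; H = {t, x}

From (d): w ∈ G.
(e): y matches w: y ∉ B.
(e): y matches w: y ∈ G.
(c): v ∉ G.
Suppose t ∈ B: no assignment then satisfies all the clues, so t ∉ B.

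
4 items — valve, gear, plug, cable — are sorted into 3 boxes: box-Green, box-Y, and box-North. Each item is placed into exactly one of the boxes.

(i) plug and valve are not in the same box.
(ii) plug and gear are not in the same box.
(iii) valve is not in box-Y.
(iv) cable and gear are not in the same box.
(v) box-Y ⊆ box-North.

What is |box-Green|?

2

From (iii): valve ∉ box-Y.
Suppose gear ∈ box-Y: no assignment then satisfies all the clues, so gear ∉ box-Y.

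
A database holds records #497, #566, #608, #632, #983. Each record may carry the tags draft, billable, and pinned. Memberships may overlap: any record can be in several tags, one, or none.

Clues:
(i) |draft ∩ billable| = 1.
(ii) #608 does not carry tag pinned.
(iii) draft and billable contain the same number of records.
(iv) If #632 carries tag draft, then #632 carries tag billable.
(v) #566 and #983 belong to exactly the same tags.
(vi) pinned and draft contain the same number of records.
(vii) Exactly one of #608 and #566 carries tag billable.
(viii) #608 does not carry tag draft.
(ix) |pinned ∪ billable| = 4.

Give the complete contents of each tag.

draft = {#497, #632}; billable = {#608, #632}; pinned = {#566, #983}

From (ii): #608 ∉ pinned.
From (viii): #608 ∉ draft.
Suppose #497 ∉ draft: no assignment then satisfies all the clues, so #497 ∈ draft.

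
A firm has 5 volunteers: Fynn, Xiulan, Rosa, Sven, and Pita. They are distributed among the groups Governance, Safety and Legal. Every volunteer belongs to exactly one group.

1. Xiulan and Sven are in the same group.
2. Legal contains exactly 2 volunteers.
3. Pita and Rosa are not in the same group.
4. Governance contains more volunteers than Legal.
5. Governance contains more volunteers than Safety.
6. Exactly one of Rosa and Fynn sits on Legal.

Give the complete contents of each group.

Governance = {Rosa, Sven, Xiulan}; Safety = {}; Legal = {Fynn, Pita}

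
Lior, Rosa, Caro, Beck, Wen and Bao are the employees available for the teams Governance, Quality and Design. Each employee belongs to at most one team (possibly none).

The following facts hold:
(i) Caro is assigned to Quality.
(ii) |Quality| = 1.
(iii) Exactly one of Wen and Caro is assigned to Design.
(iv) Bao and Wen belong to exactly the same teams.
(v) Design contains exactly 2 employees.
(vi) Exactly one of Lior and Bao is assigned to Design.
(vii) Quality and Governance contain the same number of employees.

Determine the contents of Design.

From (i): Caro ∈ Quality.
(ii): Quality already has 1, so the rest are out.
(iii) (exactly one): Wen ∈ Design.
(iv): Bao matches Wen: Bao ∉ Governance.
(iv): Bao matches Wen: Bao ∈ Design.
(v): Design already has 2, so the rest are out.

Design = {Bao, Wen}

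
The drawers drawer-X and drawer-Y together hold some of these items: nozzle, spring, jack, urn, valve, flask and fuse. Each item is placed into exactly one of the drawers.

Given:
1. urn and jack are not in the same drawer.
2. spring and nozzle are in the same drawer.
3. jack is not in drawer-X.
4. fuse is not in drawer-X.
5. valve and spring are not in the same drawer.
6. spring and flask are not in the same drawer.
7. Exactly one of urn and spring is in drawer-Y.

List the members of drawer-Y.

From (3): jack ∉ drawer-X.
From (4): fuse ∉ drawer-X.
Only one drawer left: jack ∈ drawer-Y.
Only one drawer left: fuse ∈ drawer-Y.
(1): urn ∉ drawer-Y.
(7) (exactly one): spring ∈ drawer-Y.
Only one drawer left: urn ∈ drawer-X.
(2): nozzle matches spring: nozzle ∉ drawer-X.
(2): nozzle matches spring: nozzle ∈ drawer-Y.
(5): valve ∉ drawer-Y.
(6): flask ∉ drawer-Y.
Only one drawer left: flask ∈ drawer-X.

drawer-Y = {fuse, jack, nozzle, spring}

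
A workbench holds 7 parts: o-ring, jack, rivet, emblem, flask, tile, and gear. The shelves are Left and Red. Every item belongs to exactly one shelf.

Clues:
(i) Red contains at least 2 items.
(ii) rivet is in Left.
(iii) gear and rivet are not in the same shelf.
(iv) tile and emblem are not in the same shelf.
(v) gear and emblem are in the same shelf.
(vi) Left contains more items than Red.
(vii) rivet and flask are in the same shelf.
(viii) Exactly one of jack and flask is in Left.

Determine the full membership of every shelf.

Left = {flask, o-ring, rivet, tile}; Red = {emblem, gear, jack}

From (ii): rivet ∈ Left.
(iii): gear ∉ Left.
(v): emblem matches gear: emblem ∉ Left.
(vii): flask matches rivet: flask ∈ Left.
(viii) (exactly one): jack ∉ Left.
Only one shelf left: jack ∈ Red.
Only one shelf left: emblem ∈ Red.
Only one shelf left: gear ∈ Red.
(iv): tile ∉ Red.
Only one shelf left: tile ∈ Left.
Suppose o-ring ∉ Left: no assignment then satisfies all the clues, so o-ring ∈ Left.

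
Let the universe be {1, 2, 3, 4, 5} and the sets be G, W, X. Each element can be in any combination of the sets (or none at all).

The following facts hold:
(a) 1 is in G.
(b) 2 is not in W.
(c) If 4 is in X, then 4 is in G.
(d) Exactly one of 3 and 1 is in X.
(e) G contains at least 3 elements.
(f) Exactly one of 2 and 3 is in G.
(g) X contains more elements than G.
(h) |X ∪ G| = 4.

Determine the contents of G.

From (a): 1 ∈ G.
From (b): 2 ∉ W.
Suppose 2 ∉ G: no assignment then satisfies all the clues, so 2 ∈ G.

G = {1, 2, 4}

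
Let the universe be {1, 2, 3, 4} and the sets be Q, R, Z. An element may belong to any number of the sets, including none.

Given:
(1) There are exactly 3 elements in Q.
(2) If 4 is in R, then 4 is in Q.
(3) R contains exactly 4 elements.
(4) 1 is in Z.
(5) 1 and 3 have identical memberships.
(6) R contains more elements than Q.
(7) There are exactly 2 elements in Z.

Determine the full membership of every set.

Q = {1, 3, 4}; R = {1, 2, 3, 4}; Z = {1, 3}

From (4): 1 ∈ Z.
(3): only 4 candidates remain for R, so all are in.
(5): 3 matches 1: 3 ∈ Z.
(7): Z already has 2, so the rest are out.
(2): 4 ∈ Q.
Suppose 1 ∉ Q: no assignment then satisfies all the clues, so 1 ∈ Q.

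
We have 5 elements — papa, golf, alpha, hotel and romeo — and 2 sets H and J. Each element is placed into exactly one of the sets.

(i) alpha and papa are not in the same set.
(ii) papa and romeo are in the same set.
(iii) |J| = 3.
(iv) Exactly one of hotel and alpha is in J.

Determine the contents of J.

J = {hotel, papa, romeo}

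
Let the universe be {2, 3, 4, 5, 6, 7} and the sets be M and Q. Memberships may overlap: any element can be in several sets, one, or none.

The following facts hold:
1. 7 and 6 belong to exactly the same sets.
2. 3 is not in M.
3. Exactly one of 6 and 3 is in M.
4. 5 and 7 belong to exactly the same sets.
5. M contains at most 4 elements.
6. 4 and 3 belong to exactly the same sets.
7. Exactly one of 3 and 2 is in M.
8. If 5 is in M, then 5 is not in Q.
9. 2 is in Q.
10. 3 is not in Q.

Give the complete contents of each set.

M = {2, 5, 6, 7}; Q = {2}

From (2): 3 ∉ M.
From (9): 2 ∈ Q.
From (10): 3 ∉ Q.
(3) (exactly one): 6 ∈ M.
(6): 4 matches 3: 4 ∉ M.
(6): 4 matches 3: 4 ∉ Q.
(7) (exactly one): 2 ∈ M.
(1): 7 matches 6: 7 ∈ M.
(4): 5 matches 7: 5 ∈ M.
(8): 5 ∉ Q.
(4): 7 matches 5: 7 ∉ Q.
(1): 6 matches 7: 6 ∉ Q.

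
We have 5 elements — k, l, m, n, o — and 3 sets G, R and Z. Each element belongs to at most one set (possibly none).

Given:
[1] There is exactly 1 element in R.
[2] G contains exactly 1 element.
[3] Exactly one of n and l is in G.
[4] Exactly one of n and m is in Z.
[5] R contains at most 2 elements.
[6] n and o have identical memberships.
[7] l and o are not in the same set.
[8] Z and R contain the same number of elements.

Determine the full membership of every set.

G = {l}; R = {k}; Z = {m}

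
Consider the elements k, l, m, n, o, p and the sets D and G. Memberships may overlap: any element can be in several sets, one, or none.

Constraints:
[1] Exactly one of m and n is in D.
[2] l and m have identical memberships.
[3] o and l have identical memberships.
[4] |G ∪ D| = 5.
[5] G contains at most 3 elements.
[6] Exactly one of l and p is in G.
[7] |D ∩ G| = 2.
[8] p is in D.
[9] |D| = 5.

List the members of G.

G = {k, p}

From (8): p ∈ D.
Suppose k ∉ G: no assignment then satisfies all the clues, so k ∈ G.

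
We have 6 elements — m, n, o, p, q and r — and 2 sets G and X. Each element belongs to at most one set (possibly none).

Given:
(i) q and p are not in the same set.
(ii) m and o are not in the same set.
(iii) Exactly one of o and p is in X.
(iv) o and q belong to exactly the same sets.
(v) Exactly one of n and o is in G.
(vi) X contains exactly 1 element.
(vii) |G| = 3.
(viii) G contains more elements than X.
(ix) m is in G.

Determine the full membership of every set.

G = {m, n, r}; X = {p}

From (ix): m ∈ G.
(ii): o ∉ G.
(iv): q matches o: q ∉ G.
(v) (exactly one): n ∈ G.
Suppose o ∈ X: no assignment then satisfies all the clues, so o ∉ X.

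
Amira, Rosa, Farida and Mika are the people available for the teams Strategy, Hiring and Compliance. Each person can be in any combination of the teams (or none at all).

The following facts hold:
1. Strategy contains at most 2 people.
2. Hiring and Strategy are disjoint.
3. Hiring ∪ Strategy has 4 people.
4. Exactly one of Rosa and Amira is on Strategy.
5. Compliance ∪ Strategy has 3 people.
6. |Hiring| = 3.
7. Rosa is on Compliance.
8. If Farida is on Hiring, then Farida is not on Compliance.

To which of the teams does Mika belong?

Mika: Compliance, Hiring

From (7): Rosa ∈ Compliance.
Suppose Mika ∈ Strategy: no assignment then satisfies all the clues, so Mika ∉ Strategy.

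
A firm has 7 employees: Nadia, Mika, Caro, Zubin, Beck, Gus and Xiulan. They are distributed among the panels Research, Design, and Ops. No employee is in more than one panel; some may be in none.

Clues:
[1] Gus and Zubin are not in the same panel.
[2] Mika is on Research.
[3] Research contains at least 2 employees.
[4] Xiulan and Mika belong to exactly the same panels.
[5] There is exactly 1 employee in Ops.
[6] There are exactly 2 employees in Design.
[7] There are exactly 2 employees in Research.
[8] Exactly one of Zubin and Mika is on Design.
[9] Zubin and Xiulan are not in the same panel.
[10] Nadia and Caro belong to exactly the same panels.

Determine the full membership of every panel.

From (2): Mika ∈ Research.
(4): Xiulan matches Mika: Xiulan ∈ Research.
(7): Research already has 2, so the rest are out.
(8) (exactly one): Zubin ∈ Design.
(1): Gus ∉ Design.
Suppose Nadia ∈ Design: no assignment then satisfies all the clues, so Nadia ∉ Design.

Research = {Mika, Xiulan}; Design = {Beck, Zubin}; Ops = {Gus}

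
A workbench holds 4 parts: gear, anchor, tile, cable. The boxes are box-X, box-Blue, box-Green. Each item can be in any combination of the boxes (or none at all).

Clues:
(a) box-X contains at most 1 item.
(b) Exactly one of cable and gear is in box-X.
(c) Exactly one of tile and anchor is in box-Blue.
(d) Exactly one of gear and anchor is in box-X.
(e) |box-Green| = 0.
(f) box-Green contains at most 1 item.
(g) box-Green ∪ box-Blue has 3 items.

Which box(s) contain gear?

gear: box-Blue, box-X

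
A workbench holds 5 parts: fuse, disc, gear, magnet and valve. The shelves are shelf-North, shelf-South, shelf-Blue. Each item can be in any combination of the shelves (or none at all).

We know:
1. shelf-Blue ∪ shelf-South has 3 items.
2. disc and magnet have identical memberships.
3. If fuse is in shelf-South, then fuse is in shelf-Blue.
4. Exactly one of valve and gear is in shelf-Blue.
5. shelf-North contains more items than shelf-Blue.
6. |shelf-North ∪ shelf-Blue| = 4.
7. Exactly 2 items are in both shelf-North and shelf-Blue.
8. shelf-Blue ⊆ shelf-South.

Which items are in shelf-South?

shelf-South = {fuse, gear, valve}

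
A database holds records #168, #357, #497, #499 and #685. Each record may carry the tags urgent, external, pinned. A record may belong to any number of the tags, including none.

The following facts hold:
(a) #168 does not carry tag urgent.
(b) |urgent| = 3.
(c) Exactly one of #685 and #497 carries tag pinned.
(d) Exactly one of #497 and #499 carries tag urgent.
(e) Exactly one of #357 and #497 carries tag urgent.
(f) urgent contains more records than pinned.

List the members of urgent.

urgent = {#357, #499, #685}

From (a): #168 ∉ urgent.
Suppose #357 ∉ urgent: no assignment then satisfies all the clues, so #357 ∈ urgent.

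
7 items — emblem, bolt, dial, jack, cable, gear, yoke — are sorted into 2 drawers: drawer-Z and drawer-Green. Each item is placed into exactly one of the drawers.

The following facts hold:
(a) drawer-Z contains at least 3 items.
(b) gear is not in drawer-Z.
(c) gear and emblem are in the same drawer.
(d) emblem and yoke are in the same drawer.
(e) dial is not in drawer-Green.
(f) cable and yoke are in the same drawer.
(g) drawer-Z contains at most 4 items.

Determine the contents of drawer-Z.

drawer-Z = {bolt, dial, jack}

From (b): gear ∉ drawer-Z.
From (e): dial ∉ drawer-Green.
(c): emblem matches gear: emblem ∉ drawer-Z.
(d): yoke matches emblem: yoke ∉ drawer-Z.
(f): cable matches yoke: cable ∉ drawer-Z.
Only one drawer left: emblem ∈ drawer-Green.
Only one drawer left: dial ∈ drawer-Z.
Only one drawer left: cable ∈ drawer-Green.
Only one drawer left: gear ∈ drawer-Green.
Only one drawer left: yoke ∈ drawer-Green.
(a): only 3 candidates remain for drawer-Z, so all are in.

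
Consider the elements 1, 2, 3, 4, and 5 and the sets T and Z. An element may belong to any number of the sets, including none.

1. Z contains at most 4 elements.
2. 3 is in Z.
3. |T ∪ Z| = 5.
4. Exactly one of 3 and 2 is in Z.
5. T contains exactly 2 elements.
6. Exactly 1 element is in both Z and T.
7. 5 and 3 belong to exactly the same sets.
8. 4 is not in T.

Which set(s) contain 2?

2: T

From (2): 3 ∈ Z.
From (8): 4 ∉ T.
(4) (exactly one): 2 ∉ Z.
(7): 5 matches 3: 5 ∈ Z.
Suppose 2 ∉ T: no assignment then satisfies all the clues, so 2 ∈ T.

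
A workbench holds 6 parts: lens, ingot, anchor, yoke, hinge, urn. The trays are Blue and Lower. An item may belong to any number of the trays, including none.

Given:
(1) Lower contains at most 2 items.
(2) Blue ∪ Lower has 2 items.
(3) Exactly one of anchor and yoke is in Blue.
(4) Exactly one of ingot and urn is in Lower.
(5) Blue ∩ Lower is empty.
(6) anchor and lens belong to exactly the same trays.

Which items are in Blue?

Blue = {yoke}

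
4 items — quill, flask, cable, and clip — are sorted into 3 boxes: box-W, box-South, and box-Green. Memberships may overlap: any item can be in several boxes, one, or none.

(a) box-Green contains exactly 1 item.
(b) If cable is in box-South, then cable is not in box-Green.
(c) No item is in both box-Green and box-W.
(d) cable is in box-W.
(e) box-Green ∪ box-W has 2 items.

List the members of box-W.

box-W = {cable}

From (d): cable ∈ box-W.
(c) (disjoint): cable ∉ box-Green.
Suppose quill ∈ box-W: no assignment then satisfies all the clues, so quill ∉ box-W.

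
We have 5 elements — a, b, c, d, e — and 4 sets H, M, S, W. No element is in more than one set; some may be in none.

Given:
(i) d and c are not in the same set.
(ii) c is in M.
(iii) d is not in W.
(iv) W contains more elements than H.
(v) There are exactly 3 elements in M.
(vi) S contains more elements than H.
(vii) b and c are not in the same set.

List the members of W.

From (ii): c ∈ M.
From (iii): d ∉ W.
(i): d ∉ M.
(vii): b ∉ M.
(v): only 3 candidates remain for M, so all are in.
Suppose b ∉ W: no assignment then satisfies all the clues, so b ∈ W.

W = {b}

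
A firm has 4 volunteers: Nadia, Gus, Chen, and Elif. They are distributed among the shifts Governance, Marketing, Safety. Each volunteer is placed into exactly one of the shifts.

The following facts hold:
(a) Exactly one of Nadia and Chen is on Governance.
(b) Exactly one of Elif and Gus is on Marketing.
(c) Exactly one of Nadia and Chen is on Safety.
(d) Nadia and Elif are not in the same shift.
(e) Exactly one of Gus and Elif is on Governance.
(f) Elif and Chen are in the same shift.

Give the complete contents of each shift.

Governance = {Chen, Elif}; Marketing = {Gus}; Safety = {Nadia}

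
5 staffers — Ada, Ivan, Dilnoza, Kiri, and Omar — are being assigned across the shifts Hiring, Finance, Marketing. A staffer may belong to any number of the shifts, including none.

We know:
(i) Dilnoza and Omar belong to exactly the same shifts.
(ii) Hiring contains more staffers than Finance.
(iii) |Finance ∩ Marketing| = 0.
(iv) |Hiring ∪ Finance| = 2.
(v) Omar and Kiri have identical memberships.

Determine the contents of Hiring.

Hiring = {Ada, Ivan}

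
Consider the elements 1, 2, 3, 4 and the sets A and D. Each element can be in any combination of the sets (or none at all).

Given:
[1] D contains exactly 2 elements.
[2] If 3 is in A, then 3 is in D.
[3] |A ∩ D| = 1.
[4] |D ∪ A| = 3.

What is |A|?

2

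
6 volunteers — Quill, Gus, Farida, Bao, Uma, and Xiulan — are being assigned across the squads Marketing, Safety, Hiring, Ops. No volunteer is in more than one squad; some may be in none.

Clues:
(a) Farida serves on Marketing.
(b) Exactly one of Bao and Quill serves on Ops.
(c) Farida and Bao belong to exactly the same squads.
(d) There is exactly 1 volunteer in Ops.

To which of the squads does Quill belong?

From (a): Farida ∈ Marketing.
(c): Bao matches Farida: Bao ∈ Marketing.
(b) (exactly one): Quill ∈ Ops.
(d): Ops already has 1, so the rest are out.

Quill: Ops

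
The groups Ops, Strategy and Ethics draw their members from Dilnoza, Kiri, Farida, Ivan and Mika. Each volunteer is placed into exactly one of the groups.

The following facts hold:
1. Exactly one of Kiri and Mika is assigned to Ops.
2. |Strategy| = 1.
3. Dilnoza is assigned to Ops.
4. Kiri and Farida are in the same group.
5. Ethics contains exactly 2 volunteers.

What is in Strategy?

Strategy = {Ivan}

From (3): Dilnoza ∈ Ops.
Suppose Kiri ∈ Strategy: no assignment then satisfies all the clues, so Kiri ∉ Strategy.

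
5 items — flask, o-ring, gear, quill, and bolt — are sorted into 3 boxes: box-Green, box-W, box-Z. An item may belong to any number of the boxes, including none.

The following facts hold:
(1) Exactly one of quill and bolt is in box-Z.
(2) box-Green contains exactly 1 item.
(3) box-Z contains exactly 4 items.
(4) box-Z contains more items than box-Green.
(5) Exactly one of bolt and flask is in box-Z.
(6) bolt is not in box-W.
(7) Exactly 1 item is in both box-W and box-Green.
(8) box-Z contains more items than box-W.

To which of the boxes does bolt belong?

From (6): bolt ∉ box-W.
Suppose bolt ∈ box-Green: no assignment then satisfies all the clues, so bolt ∉ box-Green.

bolt: none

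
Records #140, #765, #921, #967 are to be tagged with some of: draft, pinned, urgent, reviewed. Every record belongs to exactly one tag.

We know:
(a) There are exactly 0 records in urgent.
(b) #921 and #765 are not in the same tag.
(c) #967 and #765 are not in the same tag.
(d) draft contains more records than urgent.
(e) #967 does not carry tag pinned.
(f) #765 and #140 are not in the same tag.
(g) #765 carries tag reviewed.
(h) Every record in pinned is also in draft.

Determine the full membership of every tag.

draft = {#140, #921, #967}; pinned = {}; urgent = {}; reviewed = {#765}

From (e): #967 ∉ pinned.
From (g): #765 ∈ reviewed.
(a): urgent already has 0, so the rest are out.
(b): #921 ∉ reviewed.
(c): #967 ∉ reviewed.
(f): #140 ∉ reviewed.
Only one tag left: #967 ∈ draft.
Suppose #140 ∉ draft: no assignment then satisfies all the clues, so #140 ∈ draft.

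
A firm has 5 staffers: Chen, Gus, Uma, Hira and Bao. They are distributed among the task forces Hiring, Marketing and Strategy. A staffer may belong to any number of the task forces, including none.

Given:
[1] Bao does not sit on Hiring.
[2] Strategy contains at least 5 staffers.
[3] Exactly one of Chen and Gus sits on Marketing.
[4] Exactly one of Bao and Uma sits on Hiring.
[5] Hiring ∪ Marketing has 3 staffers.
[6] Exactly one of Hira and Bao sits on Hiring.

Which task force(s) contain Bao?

Bao: Strategy

From (1): Bao ∉ Hiring.
(2): only 5 candidates remain for Strategy, so all are in.
(4) (exactly one): Uma ∈ Hiring.
(6) (exactly one): Hira ∈ Hiring.
Suppose Bao ∈ Marketing: no assignment then satisfies all the clues, so Bao ∉ Marketing.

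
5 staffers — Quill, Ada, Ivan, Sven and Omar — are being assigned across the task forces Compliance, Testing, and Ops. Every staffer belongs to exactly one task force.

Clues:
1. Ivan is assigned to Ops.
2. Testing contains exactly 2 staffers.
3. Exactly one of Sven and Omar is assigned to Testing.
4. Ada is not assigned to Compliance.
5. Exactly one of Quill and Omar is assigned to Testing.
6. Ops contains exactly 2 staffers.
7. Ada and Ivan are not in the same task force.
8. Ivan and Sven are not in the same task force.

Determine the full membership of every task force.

Compliance = {Sven}; Testing = {Ada, Omar}; Ops = {Ivan, Quill}

From (1): Ivan ∈ Ops.
From (4): Ada ∉ Compliance.
(7): Ada ∉ Ops.
(8): Sven ∉ Ops.
Only one task force left: Ada ∈ Testing.
Suppose Quill ∈ Compliance: no assignment then satisfies all the clues, so Quill ∉ Compliance.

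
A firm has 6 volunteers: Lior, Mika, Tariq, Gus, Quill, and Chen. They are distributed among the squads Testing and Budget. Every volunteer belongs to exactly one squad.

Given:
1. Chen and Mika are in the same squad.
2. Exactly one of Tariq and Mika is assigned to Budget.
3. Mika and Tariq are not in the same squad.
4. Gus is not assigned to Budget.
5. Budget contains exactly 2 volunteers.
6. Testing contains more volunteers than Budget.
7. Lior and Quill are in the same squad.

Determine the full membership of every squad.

Testing = {Gus, Lior, Quill, Tariq}; Budget = {Chen, Mika}

From (4): Gus ∉ Budget.
Only one squad left: Gus ∈ Testing.
Suppose Lior ∉ Testing: no assignment then satisfies all the clues, so Lior ∈ Testing.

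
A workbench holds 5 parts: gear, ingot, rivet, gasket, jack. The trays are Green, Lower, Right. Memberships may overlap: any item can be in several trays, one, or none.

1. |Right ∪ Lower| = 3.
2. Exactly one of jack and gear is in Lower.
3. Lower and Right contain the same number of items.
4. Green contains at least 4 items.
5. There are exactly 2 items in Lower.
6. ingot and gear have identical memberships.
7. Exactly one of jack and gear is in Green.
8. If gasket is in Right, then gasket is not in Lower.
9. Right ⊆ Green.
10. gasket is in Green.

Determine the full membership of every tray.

Green = {gasket, gear, ingot, rivet}; Lower = {jack, rivet}; Right = {gasket, rivet}

From (10): gasket ∈ Green.
Suppose gear ∉ Green: no assignment then satisfies all the clues, so gear ∈ Green.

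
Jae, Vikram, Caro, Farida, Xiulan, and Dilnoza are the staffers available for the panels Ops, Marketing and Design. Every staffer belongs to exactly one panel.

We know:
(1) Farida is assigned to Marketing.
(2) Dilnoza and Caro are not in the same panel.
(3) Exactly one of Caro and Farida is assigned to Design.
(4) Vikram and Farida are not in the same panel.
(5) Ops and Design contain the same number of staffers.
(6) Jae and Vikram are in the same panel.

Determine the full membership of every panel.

Ops = {Jae, Vikram}; Marketing = {Dilnoza, Farida}; Design = {Caro, Xiulan}

From (1): Farida ∈ Marketing.
(3) (exactly one): Caro ∈ Design.
(4): Vikram ∉ Marketing.
(6): Jae matches Vikram: Jae ∉ Marketing.
(2): Dilnoza ∉ Design.
Suppose Jae ∉ Ops: no assignment then satisfies all the clues, so Jae ∈ Ops.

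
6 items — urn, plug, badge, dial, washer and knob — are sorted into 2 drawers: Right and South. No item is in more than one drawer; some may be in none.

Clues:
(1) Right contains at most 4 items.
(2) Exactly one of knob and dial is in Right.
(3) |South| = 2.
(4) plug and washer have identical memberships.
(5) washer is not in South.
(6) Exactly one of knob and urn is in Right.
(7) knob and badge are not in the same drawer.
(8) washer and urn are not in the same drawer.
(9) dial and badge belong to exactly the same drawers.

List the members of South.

South = {badge, dial}

From (5): washer ∉ South.
(4): plug matches washer: plug ∉ South.
Suppose urn ∈ South: no assignment then satisfies all the clues, so urn ∉ South.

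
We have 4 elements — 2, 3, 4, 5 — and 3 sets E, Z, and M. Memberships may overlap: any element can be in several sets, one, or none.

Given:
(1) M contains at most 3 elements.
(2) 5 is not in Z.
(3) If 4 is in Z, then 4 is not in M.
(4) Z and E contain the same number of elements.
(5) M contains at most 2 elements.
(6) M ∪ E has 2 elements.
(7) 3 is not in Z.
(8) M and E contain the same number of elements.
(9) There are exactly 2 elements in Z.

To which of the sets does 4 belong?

From (2): 5 ∉ Z.
From (7): 3 ∉ Z.
(9): only 2 candidates remain for Z, so all are in.
(3): 4 ∉ M.
Suppose 4 ∈ E: no assignment then satisfies all the clues, so 4 ∉ E.

4: Z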